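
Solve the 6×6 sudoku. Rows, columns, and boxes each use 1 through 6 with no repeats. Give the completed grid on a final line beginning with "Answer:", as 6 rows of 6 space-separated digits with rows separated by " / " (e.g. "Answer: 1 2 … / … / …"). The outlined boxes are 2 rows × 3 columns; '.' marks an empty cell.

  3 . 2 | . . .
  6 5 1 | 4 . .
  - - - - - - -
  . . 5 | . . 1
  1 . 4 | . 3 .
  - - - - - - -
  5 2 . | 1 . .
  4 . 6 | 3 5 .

Step 1. [r3c5∈{2,4,6}] across row 3, 4 lands solely at r3c5, so r3c5=4.
Step 2. [r4c2∈{6}] r4c2's peers cover all but 6 ⇒ r4c2=6.
Step 3. [r3c4∈{2,6}] r3c4 is the only open cell in row 3 admitting 6 ⇒ r3c4=6.
Step 4. [r1c4∈{5}] only 5 remains possible at r1c4. So r1c4=5.
Step 5. [r6c6∈{2}] r6c6 is down to just 2, so r6c6=2.
Step 6. [r1c6∈{6}] nothing but 6 survives at r1c6 ⇒ r1c6=6.
Step 7. [r3c1∈{2}] r3c1's peers cover all but 2, so r3c1=2.
Step 8. [r4c4∈{2}] only 2 remains possible at r4c4, so r4c4=2.
Step 9. [r3c2∈{3}] r3c2's peers cover all but 3, so r3c2=3.
Step 10. [r5c6∈{4}] only 4 remains possible at r5c6. So r5c6=4.
Step 11. [r5c5∈{6}] r5c5's peers cover all but 6. So r5c5=6.
Step 12. [r2c5∈{2}] r2c5 is down to just 2 ⇒ r2c5=2.
Step 13. [r6c2∈{1}] r6c2 has the single candidate 1 ⇒ r6c2=1.
Step 14. [r4c6∈{5}] r4c6 has the single candidate 5, so r4c6=5.
Step 15. [r2c6∈{3}] only 3 remains possible at r2c6, so r2c6=3.
Step 16. [r1c2∈{4}] only 4 remains possible at r1c2 ⇒ r1c2=4.
Step 17. [r1c5∈{1}] only 1 remains possible at r1c5, so r1c5=1.
Step 18. [r5c3∈{3}] r5c3's peers cover all but 3, so r5c3=3.

Answer: 3 4 2 5 1 6 / 6 5 1 4 2 3 / 2 3 5 6 4 1 / 1 6 4 2 3 5 / 5 2 3 1 6 4 / 4 1 6 3 5 2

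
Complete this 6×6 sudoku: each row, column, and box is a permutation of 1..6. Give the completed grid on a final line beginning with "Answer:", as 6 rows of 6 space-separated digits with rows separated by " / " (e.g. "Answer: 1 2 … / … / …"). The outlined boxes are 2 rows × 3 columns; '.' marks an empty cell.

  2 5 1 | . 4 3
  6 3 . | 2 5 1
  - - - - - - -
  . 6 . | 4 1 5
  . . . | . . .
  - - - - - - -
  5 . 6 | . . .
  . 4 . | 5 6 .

Step 1. [r3c3∈{2,3}] 2 has one home in row 3: r3c3. So r3c3=2.
Step 2. [r6c6∈{2}] r6c6's peers cover all but 2. So r6c6=2.
Step 3. [r3c1∈{3}] r3c1 has the single candidate 3. So r3c1=3.
Step 4. [r6c1∈{1}] r6c1 is down to just 1 ⇒ r6c1=1.
Step 5. [r5c5∈{3}] nothing but 3 survives at r5c5 ⇒ r5c5=3.
Step 6. [r4c6∈{6}] r4c6 has the single candidate 6, so r4c6=6.
Step 7. [r4c3∈{4,5}] across row 4, 5 lands solely at r4c3, so r4c3=5.
Step 8. [r1c4∈{6}] only 6 remains possible at r1c4, so r1c4=6.
Step 9. [r5c2∈{2}] r5c2 is down to just 2. So r5c2=2.
Step 10. [r4c4∈{3}] r4c4 is down to just 3 ⇒ r4c4=3.
Step 11. [r4c2∈{1}] r4c2 has the single candidate 1, so r4c2=1.
Step 12. [r5c6∈{4}] nothing but 4 survives at r5c6, so r5c6=4.
Step 13. [r4c5∈{2}] r4c5 has the single candidate 2 ⇒ r4c5=2.
Step 14. [r4c1∈{4}] r4c1 is down to just 4, so r4c1=4.
Step 15. [r2c3∈{4}] only 4 remains possible at r2c3, so r2c3=4.
Step 16. [r5c4∈{1}] nothing but 1 survives at r5c4, so r5c4=1.
Step 17. [r6c3∈{3}] r6c3 has the single candidate 3, so r6c3=3.

Answer: 2 5 1 6 4 3 / 6 3 4 2 5 1 / 3 6 2 4 1 5 / 4 1 5 3 2 6 / 5 2 6 1 3 4 / 1 4 3 5 6 2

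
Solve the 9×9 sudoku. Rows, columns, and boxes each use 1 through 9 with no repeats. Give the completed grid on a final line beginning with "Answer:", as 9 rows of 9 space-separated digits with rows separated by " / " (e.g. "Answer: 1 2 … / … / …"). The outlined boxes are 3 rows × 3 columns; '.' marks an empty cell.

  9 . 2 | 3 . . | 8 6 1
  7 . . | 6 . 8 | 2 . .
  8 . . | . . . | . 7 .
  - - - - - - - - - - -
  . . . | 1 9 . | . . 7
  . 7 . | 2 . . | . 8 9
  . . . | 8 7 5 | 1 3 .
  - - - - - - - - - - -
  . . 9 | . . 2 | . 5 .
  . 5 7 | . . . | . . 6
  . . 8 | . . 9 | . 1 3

Step 1. [r1c2∈{4}] r1c2 is down to just 4, so r1c2=4.
Step 2. [r8c4∈{4}] nothing but 4 survives at r8c4. So r8c4=4.
Step 3. [r3c7∈{3,4,5,9}] in col 7, 3 fits only at r3c7, so r3c7=3.
Step 4. [r6c9∈{2,4}] across col 9, 2 lands solely at r6c9 ⇒ r6c9=2.
Step 5. [r4c8∈{4}] r4c8 is down to just 4. So r4c8=4.
Step 6. [r1c5∈{5}] r1c5 is down to just 5, so r1c5=5.
Step 7. [r9c5∈{6}] only 6 remains possible at r9c5. So r9c5=6.
Step 8. [r9c2∈{2}] nothing but 2 survives at r9c2, so r9c2=2.
Step 9. [r9c1∈{4}] nothing but 4 survives at r9c1. So r9c1=4.
Step 10. [r6c1∈{6}] only 6 remains possible at r6c1. So r6c1=6.
Step 11. [r7c2∈{1,3,6}] in row 7, 6 fits only at r7c2 ⇒ r7c2=6.
Step 12. [r3c2∈{1}] r3c2 has the single candidate 1, so r3c2=1.
Step 13. [r5c3∈{1,3,4,5}] in col 3, 1 fits only at r5c3 ⇒ r5c3=1.
Step 14. [r3c6∈{4}] r3c6 is down to just 4. So r3c6=4.
Step 15. [r8c6∈{1,3}] in col 6, 1 fits only at r8c6. So r8c6=1.
Step 16. [r8c1∈{3}] r8c1 is down to just 3. So r8c1=3.
Step 17. [r5c1∈{5}] nothing but 5 survives at r5c1. So r5c1=5.
Step 18. [r4c3∈{3}] r4c3 is down to just 3 ⇒ r4c3=3.
Step 19. [r9c7∈{7}] r9c7's peers cover all but 7 ⇒ r9c7=7.
Step 20. [r2c9∈{4,5}] row 2 places 4 nowhere but r2c9. So r2c9=4.
Step 21. [r4c6∈{6}] r4c6 has the single candidate 6. So r4c6=6.
Step 22. [r7c5∈{3,8}] 3 has one home in row 7: r7c5. So r7c5=3.
Step 23. [r2c8∈{9}] r2c8 has the single candidate 9 ⇒ r2c8=9.
Step 24. [r3c3∈{5,6}] 6 has one home in row 3: r3c3 ⇒ r3c3=6.
Step 25. [r7c7∈{4}] only 4 remains possible at r7c7, so r7c7=4.
Step 26. [r7c1∈{1}] r7c1 is down to just 1, so r7c1=1.
Step 27. [r6c3∈{4}] r6c3's peers cover all but 4 ⇒ r6c3=4.
Step 28. [r4c1∈{2}] r4c1 has the single candidate 2. So r4c1=2.
Step 29. [r6c2∈{9}] r6c2's peers cover all but 9, so r6c2=9.
Step 30. [r2c2∈{3}] nothing but 3 survives at r2c2 ⇒ r2c2=3.
Step 31. [r4c7∈{5}] r4c7 has the single candidate 5 ⇒ r4c7=5.
Step 32. [r8c8∈{2}] only 2 remains possible at r8c8 ⇒ r8c8=2.
Step 33. [r2c3∈{5}] nothing but 5 survives at r2c3 ⇒ r2c3=5.
Step 34. [r8c5∈{8}] r8c5's peers cover all but 8 ⇒ r8c5=8.
Step 35. [r5c5∈{4}] r5c5 is down to just 4. So r5c5=4.
Step 36. [r4c2∈{8}] r4c2 is down to just 8. So r4c2=8.
Step 37. [r3c4∈{9}] r3c4's peers cover all but 9, so r3c4=9.
Step 38. [r5c7∈{6}] only 6 remains possible at r5c7. So r5c7=6.
Step 39. [r9c4∈{5}] r9c4's peers cover all but 5. So r9c4=5.
Step 40. [r3c9∈{5}] only 5 remains possible at r3c9 ⇒ r3c9=5.
Step 41. [r5c6∈{3}] r5c6's peers cover all but 3 ⇒ r5c6=3.
Step 42. [r7c4∈{7}] only 7 remains possible at r7c4, so r7c4=7.
Step 43. [r8c7∈{9}] r8c7's peers cover all but 9 ⇒ r8c7=9.
Step 44. [r3c5∈{2}] only 2 remains possible at r3c5, so r3c5=2.
Step 45. [r2c5∈{1}] r2c5 has the single candidate 1. So r2c5=1.
Step 46. [r1c6∈{7}] nothing but 7 survives at r1c6 ⇒ r1c6=7.
Step 47. [r7c9∈{8}] nothing but 8 survives at r7c9. So r7c9=8.

Answer: 9 4 2 3 5 7 8 6 1 / 7 3 5 6 1 8 2 9 4 / 8 1 6 9 2 4 3 7 5 / 2 8 3 1 9 6 5 4 7 / 5 7 1 2 4 3 6 8 9 / 6 9 4 8 7 5 1 3 2 / 1 6 9 7 3 2 4 5 8 / 3 5 7 4 8 1 9 2 6 / 4 2 8 5 6 9 7 1 3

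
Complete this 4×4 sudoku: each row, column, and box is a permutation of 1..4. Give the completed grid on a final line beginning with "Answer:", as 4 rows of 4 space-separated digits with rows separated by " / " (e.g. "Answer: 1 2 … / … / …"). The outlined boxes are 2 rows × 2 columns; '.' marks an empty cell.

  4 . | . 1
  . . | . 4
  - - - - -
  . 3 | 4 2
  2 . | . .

Step 1. [r1c3∈{2,3}] 3 has one home in row 1: r1c3, so r1c3=3.
Step 2. [r3c1∈{1}] r3c1 has the single candidate 1. So r3c1=1.
Step 3. [r1c2∈{2}] r1c2 is down to just 2. So r1c2=2.
Step 4. [r2c1∈{3}] nothing but 3 survives at r2c1. So r2c1=3.
Step 5. [r4c3∈{1}] r4c3 is down to just 1, so r4c3=1.
Step 6. [r2c2∈{1}] nothing but 1 survives at r2c2 ⇒ r2c2=1.
Step 7. [r4c2∈{4}] r4c2 has the single candidate 4 ⇒ r4c2=4.
Step 8. [r4c4∈{3}] r4c4's peers cover all but 3, so r4c4=3.
Step 9. [r2c3∈{2}] nothing but 2 survives at r2c3 ⇒ r2c3=2.

Answer: 4 2 3 1 / 3 1 2 4 / 1 3 4 2 / 2 4 1 3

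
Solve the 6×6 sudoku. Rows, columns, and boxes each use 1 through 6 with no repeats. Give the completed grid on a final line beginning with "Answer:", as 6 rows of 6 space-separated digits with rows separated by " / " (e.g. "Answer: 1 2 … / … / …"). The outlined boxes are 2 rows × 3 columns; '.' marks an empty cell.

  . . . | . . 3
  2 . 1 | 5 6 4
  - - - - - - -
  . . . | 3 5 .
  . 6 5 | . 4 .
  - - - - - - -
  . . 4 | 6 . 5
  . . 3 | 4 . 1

Step 1. [r6c5∈{2}] nothing but 2 survives at r6c5, so r6c5=2.
Step 2. [r5c1∈{1}] r5c1 is down to just 1 ⇒ r5c1=1.
Step 3. [r1c4∈{1,2}] across row 1, 2 lands solely at r1c4 ⇒ r1c4=2.
Step 4. [r3c2∈{1,2,4}] across row 3, 1 lands solely at r3c2, so r3c2=1.
Step 5. [r6c1∈{5,6}] r6c1 is the only open cell in row 6 admitting 6 ⇒ r6c1=6.
Step 6. [r1c2∈{4,5}] 4 has one home in col 2: r1c2, so r1c2=4.
Step 7. [r4c6∈{2}] nothing but 2 survives at r4c6, so r4c6=2.
Step 8. [r3c3∈{2}] only 2 remains possible at r3c3. So r3c3=2.
Step 9. [r1c3∈{6}] r1c3 is down to just 6 ⇒ r1c3=6.
Step 10. [r3c1∈{4}] only 4 remains possible at r3c1 ⇒ r3c1=4.
Step 11. [r5c2∈{2}] r5c2 has the single candidate 2. So r5c2=2.
Step 12. [r5c5∈{3}] nothing but 3 survives at r5c5, so r5c5=3.
Step 13. [r4c1∈{3}] r4c1 has the single candidate 3 ⇒ r4c1=3.
Step 14. [r6c2∈{5}] r6c2 is down to just 5 ⇒ r6c2=5.
Step 15. [r3c6∈{6}] r3c6 has the single candidate 6, so r3c6=6.
Step 16. [r1c1∈{5}] r1c1 is down to just 5. So r1c1=5.
Step 17. [r4c4∈{1}] nothing but 1 survives at r4c4, so r4c4=1.
Step 18. [r1c5∈{1}] only 1 remains possible at r1c5, so r1c5=1.
Step 19. [r2c2∈{3}] r2c2's peers cover all but 3. So r2c2=3.

Answer: 5 4 6 2 1 3 / 2 3 1 5 6 4 / 4 1 2 3 5 6 / 3 6 5 1 4 2 / 1 2 4 6 3 5 / 6 5 3 4 2 1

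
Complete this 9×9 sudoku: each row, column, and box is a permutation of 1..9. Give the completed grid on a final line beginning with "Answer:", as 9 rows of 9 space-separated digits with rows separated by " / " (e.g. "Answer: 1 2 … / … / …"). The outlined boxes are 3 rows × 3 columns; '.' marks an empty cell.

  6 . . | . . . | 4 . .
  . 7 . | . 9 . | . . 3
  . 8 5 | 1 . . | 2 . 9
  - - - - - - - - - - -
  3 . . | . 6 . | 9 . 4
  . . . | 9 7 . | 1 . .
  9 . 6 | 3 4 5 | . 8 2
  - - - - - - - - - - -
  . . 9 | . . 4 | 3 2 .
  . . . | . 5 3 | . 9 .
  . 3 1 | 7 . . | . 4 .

Step 1. [r2c4∈{2,4,5,6,8}] in col 4, 4 fits only at r2c4. So r2c4=4.
Step 2. [r2c3∈{2}] only 2 remains possible at r2c3, so r2c3=2.
Step 3. [r8c9∈{1,6,7,8}] across row 8, 1 lands solely at r8c9, so r8c9=1.
Step 4. [r1c4∈{2,5,8}] col 4 places 5 nowhere but r1c4 ⇒ r1c4=5.
Step 5. [r4c3∈{7,8}] across box 4, 7 lands solely at r4c3 ⇒ r4c3=7.
Step 6. [r4c8∈{5}] only 5 remains possible at r4c8 ⇒ r4c8=5.
Step 7. [r2c7∈{5,6,8}] r2c7 is the only open cell in row 2 admitting 5, so r2c7=5.
Step 8. [r2c6∈{6,8}] r2c6 is the only open cell in row 2 admitting 8. So r2c6=8.
Step 9. [r5c6∈{2}] nothing but 2 survives at r5c6, so r5c6=2.
Step 10. [r8c4∈{2,6,8}] in col 4, 2 fits only at r8c4. So r8c4=2.
Step 11. [r9c5∈{8}] nothing but 8 survives at r9c5, so r9c5=8.
Step 12. [r8c7∈{6,7,8}] col 7 places 8 nowhere but r8c7. So r8c7=8.
Step 13. [r7c9∈{5,6,7}] 7 has one home in box 9: r7c9 ⇒ r7c9=7.
Step 14. [r8c3∈{4}] r8c3's peers cover all but 4. So r8c3=4.
Step 15. [r2c8∈{1,6}] row 2 places 6 nowhere but r2c8 ⇒ r2c8=6.
Step 16. [r9c7∈{6}] r9c7 has the single candidate 6. So r9c7=6.
Step 17. [r1c8∈{1,7}] in col 8, 1 fits only at r1c8, so r1c8=1.
Step 18. [r7c1∈{5,8}] row 7 places 8 nowhere but r7c1 ⇒ r7c1=8.
Step 19. [r7c2∈{5,6}] across row 7, 5 lands solely at r7c2 ⇒ r7c2=5.
Step 20. [r3c8∈{7}] r3c8 is down to just 7. So r3c8=7.
Step 21. [r1c3∈{3}] only 3 remains possible at r1c3, so r1c3=3.
Step 22. [r5c1∈{4,5}] row 5 places 5 nowhere but r5c1, so r5c1=5.
Step 23. [r4c2∈{1,2}] across row 4, 2 lands solely at r4c2. So r4c2=2.
Step 24. [r9c9∈{5}] r9c9's peers cover all but 5, so r9c9=5.
Step 25. [r1c2∈{9}] nothing but 9 survives at r1c2. So r1c2=9.
Step 26. [r3c1∈{4}] r3c1 is down to just 4, so r3c1=4.
Step 27. [r8c2∈{6}] r8c2 has the single candidate 6. So r8c2=6.
Step 28. [r9c1∈{2}] r9c1 has the single candidate 2 ⇒ r9c1=2.
Step 29. [r1c5∈{2}] r1c5 has the single candidate 2. So r1c5=2.
Step 30. [r3c6∈{6}] nothing but 6 survives at r3c6 ⇒ r3c6=6.
Step 31. [r2c1∈{1}] r2c1's peers cover all but 1, so r2c1=1.
Step 32. [r1c6∈{7}] nothing but 7 survives at r1c6, so r1c6=7.
Step 33. [r4c4∈{8}] only 8 remains possible at r4c4. So r4c4=8.
Step 34. [r1c9∈{8}] only 8 remains possible at r1c9 ⇒ r1c9=8.
Step 35. [r5c3∈{8}] only 8 remains possible at r5c3 ⇒ r5c3=8.
Step 36. [r4c6∈{1}] r4c6 is down to just 1, so r4c6=1.
Step 37. [r5c9∈{6}] r5c9's peers cover all but 6. So r5c9=6.
Step 38. [r7c4∈{6}] only 6 remains possible at r7c4. So r7c4=6.
Step 39. [r9c6∈{9}] nothing but 9 survives at r9c6, so r9c6=9.
Step 40. [r7c5∈{1}] r7c5 has the single candidate 1. So r7c5=1.
Step 41. [r6c7∈{7}] r6c7's peers cover all but 7. So r6c7=7.
Step 42. [r6c2∈{1}] only 1 remains possible at r6c2 ⇒ r6c2=1.
Step 43. [r5c8∈{3}] r5c8's peers cover all but 3 ⇒ r5c8=3.
Step 44. [r8c1∈{7}] r8c1 has the single candidate 7 ⇒ r8c1=7.
Step 45. [r3c5∈{3}] only 3 remains possible at r3c5. So r3c5=3.
Step 46. [r5c2∈{4}] r5c2's peers cover all but 4. So r5c2=4.

Answer: 6 9 3 5 2 7 4 1 8 / 1 7 2 4 9 8 5 6 3 / 4 8 5 1 3 6 2 7 9 / 3 2 7 8 6 1 9 5 4 / 5 4 8 9 7 2 1 3 6 / 9 1 6 3 4 5 7 8 2 / 8 5 9 6 1 4 3 2 7 / 7 6 4 2 5 3 8 9 1 / 2 3 1 7 8 9 6 4 5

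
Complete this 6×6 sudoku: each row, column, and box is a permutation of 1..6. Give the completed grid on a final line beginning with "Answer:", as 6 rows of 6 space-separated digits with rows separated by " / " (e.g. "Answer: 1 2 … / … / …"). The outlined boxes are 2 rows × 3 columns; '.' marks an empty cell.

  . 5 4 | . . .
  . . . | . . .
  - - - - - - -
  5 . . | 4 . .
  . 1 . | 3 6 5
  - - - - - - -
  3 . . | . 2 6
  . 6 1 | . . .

Step 1. [r3c6∈{1,2}] box 4 places 2 nowhere but r3c6. So r3c6=2.
Step 2. [r2c2∈{2,3}] r2c2 is the only open cell in col 2 admitting 2, so r2c2=2.
Step 3. [r2c3∈{3,6}] 3 has one home in box 1: r2c3 ⇒ r2c3=3.
Step 4. [r6c4∈{5}] only 5 remains possible at r6c4, so r6c4=5.
Step 5. [r2c5∈{1,4,5}] r2c5 is the only open cell in row 2 admitting 5. So r2c5=5.
Step 6. [r6c5∈{3,4}] r6c5 is the only open cell in col 5 admitting 4. So r6c5=4.
Step 7. [r5c4∈{1}] r5c4 is down to just 1 ⇒ r5c4=1.
Step 8. [r2c4∈{6}] r2c4 has the single candidate 6 ⇒ r2c4=6.
Step 9. [r1c5∈{1,3}] col 5 places 3 nowhere but r1c5, so r1c5=3.
Step 10. [r2c1∈{1}] nothing but 1 survives at r2c1 ⇒ r2c1=1.
Step 11. [r4c3∈{2}] only 2 remains possible at r4c3, so r4c3=2.
Step 12. [r3c2∈{3}] r3c2's peers cover all but 3 ⇒ r3c2=3.
Step 13. [r4c1∈{4}] r4c1 has the single candidate 4. So r4c1=4.
Step 14. [r6c6∈{3}] r6c6's peers cover all but 3, so r6c6=3.
Step 15. [r5c3∈{5}] r5c3 is down to just 5. So r5c3=5.
Step 16. [r3c5∈{1}] only 1 remains possible at r3c5 ⇒ r3c5=1.
Step 17. [r1c4∈{2}] only 2 remains possible at r1c4. So r1c4=2.
Step 18. [r3c3∈{6}] only 6 remains possible at r3c3 ⇒ r3c3=6.
Step 19. [r6c1∈{2}] nothing but 2 survives at r6c1. So r6c1=2.
Step 20. [r2c6∈{4}] only 4 remains possible at r2c6 ⇒ r2c6=4.
Step 21. [r5c2∈{4}] r5c2 is down to just 4, so r5c2=4.
Step 22. [r1c6∈{1}] r1c6 has the single candidate 1 ⇒ r1c6=1.
Step 23. [r1c1∈{6}] r1c1 has the single candidate 6. So r1c1=6.

Answer: 6 5 4 2 3 1 / 1 2 3 6 5 4 / 5 3 6 4 1 2 / 4 1 2 3 6 5 / 3 4 5 1 2 6 / 2 6 1 5 4 3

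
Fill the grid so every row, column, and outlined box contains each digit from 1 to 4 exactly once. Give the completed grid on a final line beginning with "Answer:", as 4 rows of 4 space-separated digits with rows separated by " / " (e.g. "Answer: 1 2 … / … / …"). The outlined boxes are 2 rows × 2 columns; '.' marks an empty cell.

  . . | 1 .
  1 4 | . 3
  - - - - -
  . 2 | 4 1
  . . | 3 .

Step 1. [r1c1∈{2,3}] col 1 places 2 nowhere but r1c1 ⇒ r1c1=2.
Step 2. [r4c4∈{2}] nothing but 2 survives at r4c4. So r4c4=2.
Step 3. [r4c1∈{4}] r4c1 has the single candidate 4. So r4c1=4.
Step 4. [r3c1∈{3}] r3c1 is down to just 3 ⇒ r3c1=3.
Step 5. [r1c2∈{3}] nothing but 3 survives at r1c2. So r1c2=3.
Step 6. [r4c2∈{1}] nothing but 1 survives at r4c2. So r4c2=1.
Step 7. [r2c3∈{2}] r2c3 is down to just 2 ⇒ r2c3=2.
Step 8. [r1c4∈{4}] only 4 remains possible at r1c4 ⇒ r1c4=4.

Answer: 2 3 1 4 / 1 4 2 3 / 3 2 4 1 / 4 1 3 2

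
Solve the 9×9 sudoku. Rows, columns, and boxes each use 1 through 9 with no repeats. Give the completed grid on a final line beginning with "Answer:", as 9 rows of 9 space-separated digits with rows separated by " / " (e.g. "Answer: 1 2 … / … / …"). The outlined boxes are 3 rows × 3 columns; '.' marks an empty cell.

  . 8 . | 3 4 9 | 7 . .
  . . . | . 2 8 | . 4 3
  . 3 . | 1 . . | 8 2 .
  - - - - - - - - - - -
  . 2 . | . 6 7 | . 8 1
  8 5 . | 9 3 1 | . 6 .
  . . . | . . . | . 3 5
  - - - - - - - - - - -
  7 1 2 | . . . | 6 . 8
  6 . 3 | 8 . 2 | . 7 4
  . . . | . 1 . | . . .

Step 1. [r6c6∈{4}] r6c6 has the single candidate 4 ⇒ r6c6=4.
Step 2. [r8c2∈{9}] r8c2 is down to just 9 ⇒ r8c2=9.
Step 3. [r8c5∈{5}] r8c5 has the single candidate 5. So r8c5=5.
Step 4. [r1c8∈{1,5}] col 8 places 1 nowhere but r1c8, so r1c8=1.
Step 5. [r2c7∈{5,9}] 5 has one home in box 3: r2c7 ⇒ r2c7=5.
Step 6. [r3c9∈{6,9}] r3c9 is the only open cell in box 3 admitting 9. So r3c9=9.
Step 7. [r9c7∈{2,3,9}] r9c7 is the only open cell in col 7 admitting 3, so r9c7=3.
Step 8. [r9c2∈{4}] r9c2 is down to just 4 ⇒ r9c2=4.
Step 9. [r9c1∈{5}] nothing but 5 survives at r9c1, so r9c1=5.
Step 10. [r9c6∈{6}] r9c6 has the single candidate 6, so r9c6=6.
Step 11. [r3c3∈{4,5,6,7}] across row 3, 6 lands solely at r3c3. So r3c3=6.
Step 12. [r2c2∈{7}] nothing but 7 survives at r2c2 ⇒ r2c2=7.
Step 13. [r6c3∈{1,7,9}] across row 6, 7 lands solely at r6c3, so r6c3=7.
Step 14. [r5c3∈{4}] r5c3 is down to just 4 ⇒ r5c3=4.
Step 15. [r4c3∈{9}] r4c3 has the single candidate 9 ⇒ r4c3=9.
Step 16. [r5c7∈{2}] r5c7 has the single candidate 2. So r5c7=2.
Step 17. [r2c3∈{1}] only 1 remains possible at r2c3, so r2c3=1.
Step 18. [r9c8∈{9}] r9c8's peers cover all but 9, so r9c8=9.
Step 19. [r7c8∈{5}] only 5 remains possible at r7c8 ⇒ r7c8=5.
Step 20. [r7c4∈{4}] r7c4 has the single candidate 4 ⇒ r7c4=4.
Step 21. [r6c4∈{2}] r6c4 has the single candidate 2, so r6c4=2.
Step 22. [r8c7∈{1}] r8c7 has the single candidate 1, so r8c7=1.
Step 23. [r3c6∈{5}] nothing but 5 survives at r3c6 ⇒ r3c6=5.
Step 24. [r7c5∈{9}] r7c5 is down to just 9. So r7c5=9.
Step 25. [r5c9∈{7}] r5c9's peers cover all but 7 ⇒ r5c9=7.
Step 26. [r6c5∈{8}] r6c5's peers cover all but 8. So r6c5=8.
Step 27. [r1c3∈{5}] r1c3 has the single candidate 5, so r1c3=5.
Step 28. [r7c6∈{3}] nothing but 3 survives at r7c6. So r7c6=3.
Step 29. [r3c1∈{4}] nothing but 4 survives at r3c1 ⇒ r3c1=4.
Step 30. [r3c5∈{7}] r3c5 is down to just 7 ⇒ r3c5=7.
Step 31. [r4c4∈{5}] nothing but 5 survives at r4c4. So r4c4=5.
Step 32. [r1c1∈{2}] nothing but 2 survives at r1c1, so r1c1=2.
Step 33. [r2c1∈{9}] r2c1 has the single candidate 9, so r2c1=9.
Step 34. [r9c4∈{7}] nothing but 7 survives at r9c4, so r9c4=7.
Step 35. [r4c1∈{3}] r4c1 is down to just 3, so r4c1=3.
Step 36. [r6c7∈{9}] r6c7's peers cover all but 9, so r6c7=9.
Step 37. [r4c7∈{4}] nothing but 4 survives at r4c7, so r4c7=4.
Step 38. [r6c2∈{6}] only 6 remains possible at r6c2 ⇒ r6c2=6.
Step 39. [r1c9∈{6}] r1c9 is down to just 6 ⇒ r1c9=6.
Step 40. [r6c1∈{1}] r6c1's peers cover all but 1 ⇒ r6c1=1.
Step 41. [r9c3∈{8}] r9c3's peers cover all but 8. So r9c3=8.
Step 42. [r9c9∈{2}] r9c9's peers cover all but 2, so r9c9=2.
Step 43. [r2c4∈{6}] r2c4 is down to just 6. So r2c4=6.

Answer: 2 8 5 3 4 9 7 1 6 / 9 7 1 6 2 8 5 4 3 / 4 3 6 1 7 5 8 2 9 / 3 2 9 5 6 7 4 8 1 / 8 5 4 9 3 1 2 6 7 / 1 6 7 2 8 4 9 3 5 / 7 1 2 4 9 3 6 5 8 / 6 9 3 8 5 2 1 7 4 / 5 4 8 7 1 6 3 9 2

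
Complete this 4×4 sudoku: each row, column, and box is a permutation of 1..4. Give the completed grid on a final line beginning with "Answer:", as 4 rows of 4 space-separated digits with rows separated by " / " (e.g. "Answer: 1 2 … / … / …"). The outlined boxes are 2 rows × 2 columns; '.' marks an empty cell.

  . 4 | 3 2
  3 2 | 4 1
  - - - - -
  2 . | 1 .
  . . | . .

Step 1. [r4c2∈{1,3}] across col 2, 1 lands solely at r4c2. So r4c2=1.
Step 2. [r4c4∈{3,4}] row 4 places 3 nowhere but r4c4 ⇒ r4c4=3.
Step 3. [r4c3∈{2}] nothing but 2 survives at r4c3, so r4c3=2.
Step 4. [r4c1∈{4}] r4c1 has the single candidate 4, so r4c1=4.
Step 5. [r1c1∈{1}] only 1 remains possible at r1c1. So r1c1=1.
Step 6. [r3c2∈{3}] only 3 remains possible at r3c2 ⇒ r3c2=3.
Step 7. [r3c4∈{4}] only 4 remains possible at r3c4 ⇒ r3c4=4.

Answer: 1 4 3 2 / 3 2 4 1 / 2 3 1 4 / 4 1 2 3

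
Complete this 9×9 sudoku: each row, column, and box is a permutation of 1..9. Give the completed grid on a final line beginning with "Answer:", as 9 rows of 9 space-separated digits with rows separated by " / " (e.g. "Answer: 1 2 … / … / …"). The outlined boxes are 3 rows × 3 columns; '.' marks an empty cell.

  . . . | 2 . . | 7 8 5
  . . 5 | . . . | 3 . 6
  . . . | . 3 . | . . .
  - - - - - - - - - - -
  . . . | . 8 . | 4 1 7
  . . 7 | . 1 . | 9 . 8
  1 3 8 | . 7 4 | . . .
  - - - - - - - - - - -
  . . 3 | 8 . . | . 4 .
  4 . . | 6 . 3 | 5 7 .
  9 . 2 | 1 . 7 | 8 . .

Step 1. [r1c5∈{4,6,9}] across col 5, 6 lands solely at r1c5 ⇒ r1c5=6.
Step 2. [r6c9∈{2}] r6c9's peers cover all but 2. So r6c9=2.
Step 3. [r5c2∈{2,4,5,6}] r5c2 is the only open cell in row 5 admitting 4. So r5c2=4.
Step 4. [r8c3∈{1}] nothing but 1 survives at r8c3 ⇒ r8c3=1.
Step 5. [r7c7∈{1,2,6}] r7c7 is the only open cell in box 9 admitting 2 ⇒ r7c7=2.
Step 6. [r6c4∈{5,9}] r6c4 is the only open cell in row 6 admitting 9. So r6c4=9.
Step 7. [r9c8∈{3,6}] in box 9, 6 fits only at r9c8 ⇒ r9c8=6.
Step 8. [r9c2∈{5}] r9c2 is down to just 5 ⇒ r9c2=5.
Step 9. [r3c9∈{1,4,9}] r3c9 is the only open cell in col 9 admitting 4 ⇒ r3c9=4.
Step 10. [r5c8∈{3,5}] col 8 places 3 nowhere but r5c8, so r5c8=3.
Step 11. [r5c4∈{5}] only 5 remains possible at r5c4. So r5c4=5.
Step 12. [r3c6∈{1,5,8,9}] 5 has one home in row 3: r3c6 ⇒ r3c6=5.
Step 13. [r7c6∈{9}] nothing but 9 survives at r7c6 ⇒ r7c6=9.
Step 14. [r2c6∈{1,8}] in col 6, 8 fits only at r2c6, so r2c6=8.
Step 15. [r2c2∈{1,2,7,9}] in row 2, 1 fits only at r2c2. So r2c2=1.
Step 16. [r1c2∈{9}] r1c2 has the single candidate 9, so r1c2=9.
Step 17. [r3c1∈{2,6,7,8}] col 1 places 8 nowhere but r3c1. So r3c1=8.
Step 18. [r3c3∈{6}] r3c3 has the single candidate 6. So r3c3=6.
Step 19. [r3c4∈{7}] nothing but 7 survives at r3c4. So r3c4=7.
Step 20. [r3c2∈{2}] only 2 remains possible at r3c2, so r3c2=2.
Step 21. [r4c2∈{6}] r4c2 has the single candidate 6. So r4c2=6.
Step 22. [r5c1∈{2}] r5c1 has the single candidate 2 ⇒ r5c1=2.
Step 23. [r2c5∈{4,9}] 9 has one home in col 5: r2c5, so r2c5=9.
Step 24. [r7c1∈{6,7}] in row 7, 6 fits only at r7c1, so r7c1=6.
Step 25. [r1c3∈{4}] only 4 remains possible at r1c3 ⇒ r1c3=4.
Step 26. [r4c6∈{2}] only 2 remains possible at r4c6, so r4c6=2.
Step 27. [r7c5∈{5}] only 5 remains possible at r7c5, so r7c5=5.
Step 28. [r3c8∈{9}] r3c8 has the single candidate 9, so r3c8=9.
Step 29. [r6c7∈{6}] r6c7 is down to just 6 ⇒ r6c7=6.
Step 30. [r9c5∈{4}] r9c5 is down to just 4. So r9c5=4.
Step 31. [r3c7∈{1}] r3c7's peers cover all but 1, so r3c7=1.
Step 32. [r8c5∈{2}] r8c5 has the single candidate 2, so r8c5=2.
Step 33. [r7c9∈{1}] r7c9 has the single candidate 1 ⇒ r7c9=1.
Step 34. [r9c9∈{3}] r9c9 has the single candidate 3, so r9c9=3.
Step 35. [r1c1∈{3}] r1c1 is down to just 3 ⇒ r1c1=3.
Step 36. [r8c9∈{9}] nothing but 9 survives at r8c9 ⇒ r8c9=9.
Step 37. [r5c6∈{6}] only 6 remains possible at r5c6. So r5c6=6.
Step 38. [r2c4∈{4}] only 4 remains possible at r2c4, so r2c4=4.
Step 39. [r1c6∈{1}] r1c6 has the single candidate 1. So r1c6=1.
Step 40. [r8c2∈{8}] r8c2's peers cover all but 8 ⇒ r8c2=8.
Step 41. [r2c1∈{7}] only 7 remains possible at r2c1, so r2c1=7.
Step 42. [r7c2∈{7}] only 7 remains possible at r7c2, so r7c2=7.
Step 43. [r2c8∈{2}] only 2 remains possible at r2c8, so r2c8=2.
Step 44. [r4c1∈{5}] r4c1's peers cover all but 5 ⇒ r4c1=5.
Step 45. [r4c4∈{3}] r4c4's peers cover all but 3 ⇒ r4c4=3.
Step 46. [r6c8∈{5}] r6c8 is down to just 5 ⇒ r6c8=5.
Step 47. [r4c3∈{9}] nothing but 9 survives at r4c3 ⇒ r4c3=9.

Answer: 3 9 4 2 6 1 7 8 5 / 7 1 5 4 9 8 3 2 6 / 8 2 6 7 3 5 1 9 4 / 5 6 9 3 8 2 4 1 7 / 2 4 7 5 1 6 9 3 8 / 1 3 8 9 7 4 6 5 2 / 6 7 3 8 5 9 2 4 1 / 4 8 1 6 2 3 5 7 9 / 9 5 2 1 4 7 8 6 3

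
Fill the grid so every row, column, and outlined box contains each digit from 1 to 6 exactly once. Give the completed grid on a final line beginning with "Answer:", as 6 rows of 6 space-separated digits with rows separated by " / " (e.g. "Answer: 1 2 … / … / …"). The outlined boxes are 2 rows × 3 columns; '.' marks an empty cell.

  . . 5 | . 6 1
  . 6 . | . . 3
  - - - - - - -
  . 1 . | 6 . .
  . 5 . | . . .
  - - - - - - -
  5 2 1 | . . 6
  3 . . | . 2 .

Step 1. [r6c2∈{4}] r6c2's peers cover all but 4 ⇒ r6c2=4.
Step 2. [r4c5∈{1,3,4}] col 5 places 1 nowhere but r4c5, so r4c5=1.
Step 3. [r4c1∈{2,4,6}] col 1 places 6 nowhere but r4c1, so r4c1=6.
Step 4. [r2c1∈{1,2,4}] in row 2, 1 fits only at r2c1 ⇒ r2c1=1.
Step 5. [r6c6∈{5}] only 5 remains possible at r6c6. So r6c6=5.
Step 6. [r3c5∈{3,4,5}] r3c5 is the only open cell in row 3 admitting 5, so r3c5=5.
Step 7. [r4c4∈{2,3,4}] across box 4, 3 lands solely at r4c4, so r4c4=3.
Step 8. [r2c5∈{4}] nothing but 4 survives at r2c5, so r2c5=4.
Step 9. [r2c3∈{2}] nothing but 2 survives at r2c3 ⇒ r2c3=2.
Step 10. [r4c3∈{4}] r4c3 has the single candidate 4 ⇒ r4c3=4.
Step 11. [r4c6∈{2}] nothing but 2 survives at r4c6. So r4c6=2.
Step 12. [r6c3∈{6}] nothing but 6 survives at r6c3, so r6c3=6.
Step 13. [r3c1∈{2}] r3c1's peers cover all but 2 ⇒ r3c1=2.
Step 14. [r2c4∈{5}] r2c4 has the single candidate 5, so r2c4=5.
Step 15. [r1c4∈{2}] only 2 remains possible at r1c4, so r1c4=2.
Step 16. [r5c5∈{3}] only 3 remains possible at r5c5. So r5c5=3.
Step 17. [r1c1∈{4}] only 4 remains possible at r1c1, so r1c1=4.
Step 18. [r3c6∈{4}] nothing but 4 survives at r3c6. So r3c6=4.
Step 19. [r3c3∈{3}] r3c3 is down to just 3. So r3c3=3.
Step 20. [r6c4∈{1}] r6c4 is down to just 1 ⇒ r6c4=1.
Step 21. [r5c4∈{4}] r5c4's peers cover all but 4 ⇒ r5c4=4.
Step 22. [r1c2∈{3}] r1c2's peers cover all but 3, so r1c2=3.

Answer: 4 3 5 2 6 1 / 1 6 2 5 4 3 / 2 1 3 6 5 4 / 6 5 4 3 1 2 / 5 2 1 4 3 6 / 3 4 6 1 2 5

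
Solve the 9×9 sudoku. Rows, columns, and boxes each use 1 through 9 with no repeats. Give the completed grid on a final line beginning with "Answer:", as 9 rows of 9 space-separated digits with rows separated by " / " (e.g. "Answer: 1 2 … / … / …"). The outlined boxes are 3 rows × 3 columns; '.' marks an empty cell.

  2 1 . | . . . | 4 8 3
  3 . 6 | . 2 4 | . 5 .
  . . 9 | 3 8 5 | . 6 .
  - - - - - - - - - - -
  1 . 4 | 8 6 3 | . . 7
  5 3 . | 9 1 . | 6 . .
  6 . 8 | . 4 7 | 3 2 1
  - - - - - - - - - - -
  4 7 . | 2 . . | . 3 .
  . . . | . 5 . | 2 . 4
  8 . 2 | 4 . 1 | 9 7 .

Step 1. [r7c7∈{1,5,8}] in col 7, 8 fits only at r7c7, so r7c7=8.
Step 2. [r1c5∈{7,9}] across col 5, 7 lands solely at r1c5, so r1c5=7.
Step 3. [r9c2∈{5,6}] in col 2, 5 fits only at r9c2. So r9c2=5.
Step 4. [r1c6∈{6,9}] row 1 places 9 nowhere but r1c6. So r1c6=9.
Step 5. [r7c6∈{6}] only 6 remains possible at r7c6 ⇒ r7c6=6.
Step 6. [r3c7∈{1,7}] in row 3, 1 fits only at r3c7, so r3c7=1.
Step 7. [r6c2∈{9}] r6c2 is down to just 9. So r6c2=9.
Step 8. [r8c8∈{1}] only 1 remains possible at r8c8, so r8c8=1.
Step 9. [r5c6∈{2}] r5c6 is down to just 2. So r5c6=2.
Step 10. [r8c6∈{8}] only 8 remains possible at r8c6. So r8c6=8.
Step 11. [r4c2∈{2}] r4c2 is down to just 2 ⇒ r4c2=2.
Step 12. [r4c7∈{5}] r4c7 has the single candidate 5. So r4c7=5.
Step 13. [r9c9∈{6}] r9c9 has the single candidate 6. So r9c9=6.
Step 14. [r5c8∈{4}] only 4 remains possible at r5c8 ⇒ r5c8=4.
Step 15. [r6c4∈{5}] nothing but 5 survives at r6c4, so r6c4=5.
Step 16. [r9c5∈{3}] only 3 remains possible at r9c5. So r9c5=3.
Step 17. [r1c4∈{6}] r1c4's peers cover all but 6, so r1c4=6.
Step 18. [r1c3∈{5}] only 5 remains possible at r1c3. So r1c3=5.
Step 19. [r8c4∈{7}] r8c4's peers cover all but 7, so r8c4=7.
Step 20. [r2c9∈{9}] nothing but 9 survives at r2c9. So r2c9=9.
Step 21. [r7c3∈{1}] only 1 remains possible at r7c3, so r7c3=1.
Step 22. [r5c9∈{8}] r5c9 has the single candidate 8, so r5c9=8.
Step 23. [r8c1∈{9}] nothing but 9 survives at r8c1. So r8c1=9.
Step 24. [r4c8∈{9}] r4c8 has the single candidate 9. So r4c8=9.
Step 25. [r7c5∈{9}] only 9 remains possible at r7c5. So r7c5=9.
Step 26. [r7c9∈{5}] nothing but 5 survives at r7c9. So r7c9=5.
Step 27. [r3c2∈{4}] nothing but 4 survives at r3c2. So r3c2=4.
Step 28. [r2c2∈{8}] only 8 remains possible at r2c2 ⇒ r2c2=8.
Step 29. [r8c2∈{6}] r8c2 is down to just 6. So r8c2=6.
Step 30. [r5c3∈{7}] nothing but 7 survives at r5c3 ⇒ r5c3=7.
Step 31. [r3c9∈{2}] r3c9's peers cover all but 2 ⇒ r3c9=2.
Step 32. [r2c7∈{7}] only 7 remains possible at r2c7 ⇒ r2c7=7.
Step 33. [r2c4∈{1}] r2c4 is down to just 1. So r2c4=1.
Step 34. [r8c3∈{3}] r8c3's peers cover all but 3, so r8c3=3.
Step 35. [r3c1∈{7}] only 7 remains possible at r3c1, so r3c1=7.

Answer: 2 1 5 6 7 9 4 8 3 / 3 8 6 1 2 4 7 5 9 / 7 4 9 3 8 5 1 6 2 / 1 2 4 8 6 3 5 9 7 / 5 3 7 9 1 2 6 4 8 / 6 9 8 5 4 7 3 2 1 / 4 7 1 2 9 6 8 3 5 / 9 6 3 7 5 8 2 1 4 / 8 5 2 4 3 1 9 7 6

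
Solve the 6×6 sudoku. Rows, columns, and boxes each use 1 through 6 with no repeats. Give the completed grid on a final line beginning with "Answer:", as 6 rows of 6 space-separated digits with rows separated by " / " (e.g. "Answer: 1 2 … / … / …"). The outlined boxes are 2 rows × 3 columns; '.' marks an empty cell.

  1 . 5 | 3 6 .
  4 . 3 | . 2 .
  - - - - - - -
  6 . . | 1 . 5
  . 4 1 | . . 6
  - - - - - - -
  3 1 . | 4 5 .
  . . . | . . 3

Step 1. [r3c3∈{2}] only 2 remains possible at r3c3 ⇒ r3c3=2.
Step 2. [r6c2∈{2,5,6}] in col 2, 5 fits only at r6c2. So r6c2=5.
Step 3. [r6c4∈{2,6}] col 4 places 6 nowhere but r6c4. So r6c4=6.
Step 4. [r4c5∈{3}] r4c5 is down to just 3. So r4c5=3.
Step 5. [r1c6∈{4}] only 4 remains possible at r1c6 ⇒ r1c6=4.
Step 6. [r1c2∈{2}] only 2 remains possible at r1c2, so r1c2=2.
Step 7. [r6c5∈{1}] only 1 remains possible at r6c5 ⇒ r6c5=1.
Step 8. [r3c2∈{3}] r3c2's peers cover all but 3, so r3c2=3.
Step 9. [r2c4∈{5}] nothing but 5 survives at r2c4, so r2c4=5.
Step 10. [r6c3∈{4}] only 4 remains possible at r6c3. So r6c3=4.
Step 11. [r5c6∈{2}] only 2 remains possible at r5c6. So r5c6=2.
Step 12. [r4c4∈{2}] nothing but 2 survives at r4c4. So r4c4=2.
Step 13. [r2c2∈{6}] nothing but 6 survives at r2c2, so r2c2=6.
Step 14. [r6c1∈{2}] only 2 remains possible at r6c1 ⇒ r6c1=2.
Step 15. [r5c3∈{6}] r5c3's peers cover all but 6. So r5c3=6.
Step 16. [r3c5∈{4}] nothing but 4 survives at r3c5. So r3c5=4.
Step 17. [r4c1∈{5}] r4c1 is down to just 5, so r4c1=5.
Step 18. [r2c6∈{1}] r2c6 has the single candidate 1 ⇒ r2c6=1.

Answer: 1 2 5 3 6 4 / 4 6 3 5 2 1 / 6 3 2 1 4 5 / 5 4 1 2 3 6 / 3 1 6 4 5 2 / 2 5 4 6 1 3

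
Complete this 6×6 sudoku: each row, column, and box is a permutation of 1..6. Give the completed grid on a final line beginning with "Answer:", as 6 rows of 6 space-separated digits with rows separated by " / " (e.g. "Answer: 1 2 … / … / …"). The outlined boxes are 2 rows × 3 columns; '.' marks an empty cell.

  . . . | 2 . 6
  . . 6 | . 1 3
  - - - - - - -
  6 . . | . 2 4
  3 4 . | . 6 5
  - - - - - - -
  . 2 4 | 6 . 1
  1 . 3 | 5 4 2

Step 1. [r2c2∈{5}] only 5 remains possible at r2c2. So r2c2=5.
Step 2. [r3c2∈{1}] only 1 remains possible at r3c2, so r3c2=1.
Step 3. [r2c4∈{4}] only 4 remains possible at r2c4, so r2c4=4.
Step 4. [r5c1∈{5}] r5c1 has the single candidate 5, so r5c1=5.
Step 5. [r4c4∈{1}] r4c4 has the single candidate 1 ⇒ r4c4=1.
Step 6. [r6c2∈{6}] nothing but 6 survives at r6c2 ⇒ r6c2=6.
Step 7. [r2c1∈{2}] only 2 remains possible at r2c1. So r2c1=2.
Step 8. [r1c2∈{3}] only 3 remains possible at r1c2, so r1c2=3.
Step 9. [r5c5∈{3}] r5c5 has the single candidate 3 ⇒ r5c5=3.
Step 10. [r1c5∈{5}] r1c5 has the single candidate 5. So r1c5=5.
Step 11. [r1c1∈{4}] only 4 remains possible at r1c1, so r1c1=4.
Step 12. [r4c3∈{2}] r4c3 is down to just 2, so r4c3=2.
Step 13. [r1c3∈{1}] r1c3's peers cover all but 1 ⇒ r1c3=1.
Step 14. [r3c3∈{5}] r3c3 is down to just 5, so r3c3=5.
Step 15. [r3c4∈{3}] r3c4's peers cover all but 3. So r3c4=3.

Answer: 4 3 1 2 5 6 / 2 5 6 4 1 3 / 6 1 5 3 2 4 / 3 4 2 1 6 5 / 5 2 4 6 3 1 / 1 6 3 5 4 2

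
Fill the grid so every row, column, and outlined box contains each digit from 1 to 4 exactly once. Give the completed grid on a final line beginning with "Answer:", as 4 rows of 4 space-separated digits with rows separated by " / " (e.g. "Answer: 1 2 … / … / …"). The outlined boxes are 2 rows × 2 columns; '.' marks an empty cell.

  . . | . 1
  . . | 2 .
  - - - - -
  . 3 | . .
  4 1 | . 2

Step 1. [r2c4∈{3,4}] across col 4, 3 lands solely at r2c4, so r2c4=3.
Step 2. [r1c3∈{4}] nothing but 4 survives at r1c3, so r1c3=4.
Step 3. [r1c2∈{2}] r1c2 is down to just 2. So r1c2=2.
Step 4. [r1c1∈{3}] r1c1 has the single candidate 3. So r1c1=3.
Step 5. [r2c1∈{1}] only 1 remains possible at r2c1 ⇒ r2c1=1.
Step 6. [r3c4∈{4}] r3c4 has the single candidate 4. So r3c4=4.
Step 7. [r4c3∈{3}] nothing but 3 survives at r4c3 ⇒ r4c3=3.
Step 8. [r3c3∈{1}] r3c3's peers cover all but 1, so r3c3=1.
Step 9. [r3c1∈{2}] only 2 remains possible at r3c1, so r3c1=2.
Step 10. [r2c2∈{4}] r2c2's peers cover all but 4 ⇒ r2c2=4.

Answer: 3 2 4 1 / 1 4 2 3 / 2 3 1 4 / 4 1 3 2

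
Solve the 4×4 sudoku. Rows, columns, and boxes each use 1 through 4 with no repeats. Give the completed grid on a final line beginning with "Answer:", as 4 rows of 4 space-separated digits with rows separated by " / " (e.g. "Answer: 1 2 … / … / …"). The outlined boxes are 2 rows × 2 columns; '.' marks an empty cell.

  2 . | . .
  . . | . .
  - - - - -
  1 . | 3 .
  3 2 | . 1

Step 1. [r2c1∈{4}] r2c1 is down to just 4, so r2c1=4.
Step 2. [r2c3∈{1,2}] across col 3, 2 lands solely at r2c3, so r2c3=2.
Step 3. [r1c3∈{1,4}] 1 has one home in col 3: r1c3 ⇒ r1c3=1.
Step 4. [r2c4∈{3}] r2c4's peers cover all but 3. So r2c4=3.
Step 5. [r1c4∈{4}] r1c4 is down to just 4 ⇒ r1c4=4.
Step 6. [r4c3∈{4}] r4c3 is down to just 4. So r4c3=4.
Step 7. [r2c2∈{1}] nothing but 1 survives at r2c2, so r2c2=1.
Step 8. [r1c2∈{3}] r1c2 has the single candidate 3 ⇒ r1c2=3.
Step 9. [r3c2∈{4}] r3c2 is down to just 4, so r3c2=4.
Step 10. [r3c4∈{2}] r3c4's peers cover all but 2 ⇒ r3c4=2.

Answer: 2 3 1 4 / 4 1 2 3 / 1 4 3 2 / 3 2 4 1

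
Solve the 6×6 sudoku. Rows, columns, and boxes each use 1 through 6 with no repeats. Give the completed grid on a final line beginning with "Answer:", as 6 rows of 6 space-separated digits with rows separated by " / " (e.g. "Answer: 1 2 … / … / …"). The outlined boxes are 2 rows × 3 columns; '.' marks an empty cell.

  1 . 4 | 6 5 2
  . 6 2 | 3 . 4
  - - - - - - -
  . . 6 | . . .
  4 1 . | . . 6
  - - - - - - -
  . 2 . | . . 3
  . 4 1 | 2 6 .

Step 1. [r3c2∈{3,5}] r3c2 is the only open cell in col 2 admitting 5. So r3c2=5.
Step 2. [r5c3∈{5}] nothing but 5 survives at r5c3. So r5c3=5.
Step 3. [r3c1∈{2,3}] r3c1 is the only open cell in col 1 admitting 2, so r3c1=2.
Step 4. [r3c5∈{1,3,4}] r3c5 is the only open cell in row 3 admitting 3 ⇒ r3c5=3.
Step 5. [r3c4∈{1,4}] across row 3, 4 lands solely at r3c4. So r3c4=4.
Step 6. [r5c5∈{1,4}] 4 has one home in row 5: r5c5, so r5c5=4.
Step 7. [r4c4∈{5}] r4c4 has the single candidate 5. So r4c4=5.
Step 8. [r6c1∈{3}] r6c1's peers cover all but 3 ⇒ r6c1=3.
Step 9. [r3c6∈{1}] r3c6's peers cover all but 1, so r3c6=1.
Step 10. [r4c5∈{2}] only 2 remains possible at r4c5 ⇒ r4c5=2.
Step 11. [r2c5∈{1}] nothing but 1 survives at r2c5, so r2c5=1.
Step 12. [r5c4∈{1}] r5c4 is down to just 1, so r5c4=1.
Step 13. [r2c1∈{5}] r2c1 is down to just 5. So r2c1=5.
Step 14. [r6c6∈{5}] r6c6 has the single candidate 5. So r6c6=5.
Step 15. [r5c1∈{6}] r5c1 is down to just 6, so r5c1=6.
Step 16. [r4c3∈{3}] nothing but 3 survives at r4c3. So r4c3=3.
Step 17. [r1c2∈{3}] r1c2's peers cover all but 3. So r1c2=3.

Answer: 1 3 4 6 5 2 / 5 6 2 3 1 4 / 2 5 6 4 3 1 / 4 1 3 5 2 6 / 6 2 5 1 4 3 / 3 4 1 2 6 5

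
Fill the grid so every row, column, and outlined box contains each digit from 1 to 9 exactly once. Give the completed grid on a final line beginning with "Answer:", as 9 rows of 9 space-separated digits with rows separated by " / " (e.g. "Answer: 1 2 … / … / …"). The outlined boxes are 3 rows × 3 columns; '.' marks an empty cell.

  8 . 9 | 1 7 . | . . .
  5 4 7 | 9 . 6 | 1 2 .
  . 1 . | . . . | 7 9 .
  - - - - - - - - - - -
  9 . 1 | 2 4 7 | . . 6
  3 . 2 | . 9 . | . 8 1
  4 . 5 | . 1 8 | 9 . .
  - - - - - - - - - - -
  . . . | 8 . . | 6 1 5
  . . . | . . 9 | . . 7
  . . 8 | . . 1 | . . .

Step 1. [r6c4∈{3,6}] r6c4 is the only open cell in box 5 admitting 3, so r6c4=3.
Step 2. [r6c2∈{6,7}] r6c2 is the only open cell in row 6 admitting 6. So r6c2=6.
Step 3. [r9c4∈{4,5,6,7}] r9c4 is the only open cell in col 4 admitting 7, so r9c4=7.
Step 4. [r7c2∈{2,3,7,9}] across row 7, 9 lands solely at r7c2, so r7c2=9.
Step 5. [r5c7∈{4,5}] r5c7 is the only open cell in row 5 admitting 4 ⇒ r5c7=4.
Step 6. [r9c9∈{2,3,4,9}] across row 9, 9 lands solely at r9c9. So r9c9=9.
Step 7. [r1c8∈{3,4,5,6}] across row 1, 6 lands solely at r1c8, so r1c8=6.
Step 8. [r1c7∈{3,5}] 5 has one home in box 3: r1c7. So r1c7=5.
Step 9. [r4c7∈{3}] nothing but 3 survives at r4c7, so r4c7=3.
Step 10. [r9c7∈{2}] r9c7's peers cover all but 2. So r9c7=2.
Step 11. [r9c1∈{6}] nothing but 6 survives at r9c1, so r9c1=6.
Step 12. [r3c1∈{2}] nothing but 2 survives at r3c1. So r3c1=2.
Step 13. [r1c2∈{3}] r1c2's peers cover all but 3 ⇒ r1c2=3.
Step 14. [r8c5∈{2,3,5,6}] across col 5, 6 lands solely at r8c5 ⇒ r8c5=6.
Step 15. [r9c2∈{5}] r9c2 is down to just 5. So r9c2=5.
Step 16. [r9c5∈{3}] r9c5 is down to just 3 ⇒ r9c5=3.
Step 17. [r3c5∈{5,8}] r3c5 is the only open cell in col 5 admitting 5. So r3c5=5.
Step 18. [r3c4∈{4}] r3c4's peers cover all but 4. So r3c4=4.
Step 19. [r2c9∈{3,8}] in row 2, 3 fits only at r2c9, so r2c9=3.
Step 20. [r8c8∈{3,4}] in col 8, 3 fits only at r8c8, so r8c8=3.
Step 21. [r7c6∈{2,4}] col 6 places 4 nowhere but r7c6. So r7c6=4.
Step 22. [r5c4∈{5,6}] 6 has one home in row 5: r5c4 ⇒ r5c4=6.
Step 23. [r8c1∈{1}] nothing but 1 survives at r8c1. So r8c1=1.
Step 24. [r8c7∈{8}] r8c7 is down to just 8. So r8c7=8.
Step 25. [r5c6∈{5}] only 5 remains possible at r5c6. So r5c6=5.
Step 26. [r9c8∈{4}] r9c8 is down to just 4, so r9c8=4.
Step 27. [r2c5∈{8}] r2c5 is down to just 8. So r2c5=8.
Step 28. [r4c8∈{5}] r4c8's peers cover all but 5. So r4c8=5.
Step 29. [r3c3∈{6}] nothing but 6 survives at r3c3 ⇒ r3c3=6.
Step 30. [r8c4∈{5}] r8c4 has the single candidate 5 ⇒ r8c4=5.
Step 31. [r7c3∈{3}] r7c3 has the single candidate 3 ⇒ r7c3=3.
Step 32. [r1c6∈{2}] r1c6's peers cover all but 2. So r1c6=2.
Step 33. [r4c2∈{8}] r4c2's peers cover all but 8. So r4c2=8.
Step 34. [r3c9∈{8}] r3c9's peers cover all but 8 ⇒ r3c9=8.
Step 35. [r6c9∈{2}] nothing but 2 survives at r6c9, so r6c9=2.
Step 36. [r7c5∈{2}] r7c5 is down to just 2, so r7c5=2.
Step 37. [r8c3∈{4}] only 4 remains possible at r8c3, so r8c3=4.
Step 38. [r6c8∈{7}] only 7 remains possible at r6c8. So r6c8=7.
Step 39. [r8c2∈{2}] nothing but 2 survives at r8c2, so r8c2=2.
Step 40. [r3c6∈{3}] nothing but 3 survives at r3c6 ⇒ r3c6=3.
Step 41. [r7c1∈{7}] r7c1 is down to just 7, so r7c1=7.
Step 42. [r1c9∈{4}] r1c9 has the single candidate 4. So r1c9=4.
Step 43. [r5c2∈{7}] only 7 remains possible at r5c2. So r5c2=7.

Answer: 8 3 9 1 7 2 5 6 4 / 5 4 7 9 8 6 1 2 3 / 2 1 6 4 5 3 7 9 8 / 9 8 1 2 4 7 3 5 6 / 3 7 2 6 9 5 4 8 1 / 4 6 5 3 1 8 9 7 2 / 7 9 3 8 2 4 6 1 5 / 1 2 4 5 6 9 8 3 7 / 6 5 8 7 3 1 2 4 9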